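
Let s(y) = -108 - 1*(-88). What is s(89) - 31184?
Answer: -31204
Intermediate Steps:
s(y) = -20 (s(y) = -108 + 88 = -20)
s(89) - 31184 = -20 - 31184 = -31204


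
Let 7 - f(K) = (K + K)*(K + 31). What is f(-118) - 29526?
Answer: -50051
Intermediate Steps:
f(K) = 7 - 2*K*(31 + K) (f(K) = 7 - (K + K)*(K + 31) = 7 - 2*K*(31 + K))
f(-118) - 29526 = (7 - 62*(-118) - 2*(-118)²) - 29526 = (7 + 7316 - 2*13924) - 29526 = (7 + 7316 - 27848) - 29526 = -20525 - 29526 = -50051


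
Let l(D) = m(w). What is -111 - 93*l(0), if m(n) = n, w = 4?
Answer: -483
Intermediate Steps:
l(D) = 4
-111 - 93*l(0) = -111 - 93*4 = -111 - 372 = -483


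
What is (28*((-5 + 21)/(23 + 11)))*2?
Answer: 448/17 ≈ 26.353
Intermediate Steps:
(28*((-5 + 21)/(23 + 11)))*2 = (28*(16/34))*2 = (28*(16*(1/34)))*2 = (28*(8/17))*2 = (224/17)*2 = 448/17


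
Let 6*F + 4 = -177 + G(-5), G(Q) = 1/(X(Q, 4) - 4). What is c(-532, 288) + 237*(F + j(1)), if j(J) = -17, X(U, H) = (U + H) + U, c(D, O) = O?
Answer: -217889/20 ≈ -10894.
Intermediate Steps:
X(U, H) = H + 2*U (X(U, H) = (H + U) + U = H + 2*U)
G(Q) = 1/(2*Q) (G(Q) = 1/((4 + 2*Q) - 4) = 1/(2*Q))
F = -1811/60 (F = -⅔ + (-177 + (½)/(-5))/6 = -⅔ + (-177 + (½)*(-⅕))/6 = -⅔ + (-177 - ⅒)/6 = -⅔ + (⅙)*(-1771/10) = -⅔ - 1771/60 = -1811/60 ≈ -30.183)
c(-532, 288) + 237*(F + j(1)) = 288 + 237*(-1811/60 - 17) = 288 + 237*(-2831/60) = 288 - 223649/20 = -217889/20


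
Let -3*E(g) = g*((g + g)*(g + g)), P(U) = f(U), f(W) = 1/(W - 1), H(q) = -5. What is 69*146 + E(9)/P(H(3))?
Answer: 15906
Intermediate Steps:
f(W) = 1/(-1 + W)
P(U) = 1/(-1 + U)
E(g) = -4*g³/3 (E(g) = -g*(g + g)*(g + g)/3 = -g*(2*g)*(2*g)/3 = -g*4*g²/3 = -4*g³/3)
69*146 + E(9)/P(H(3)) = 69*146 + (-4/3*9³)/(1/(-1 - 5)) = 10074 + (-4/3*729)/(1/(-6)) = 10074 - 972/(-⅙) = 10074 - 972*(-6) = 10074 + 5832 = 15906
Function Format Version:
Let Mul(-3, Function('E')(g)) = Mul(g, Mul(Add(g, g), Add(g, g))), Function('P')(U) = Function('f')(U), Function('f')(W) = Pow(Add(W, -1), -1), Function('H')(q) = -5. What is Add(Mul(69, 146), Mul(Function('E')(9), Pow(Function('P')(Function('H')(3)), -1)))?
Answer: 15906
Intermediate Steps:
Function('f')(W) = Pow(Add(-1, W), -1)
Function('P')(U) = Pow(Add(-1, U), -1)
Function('E')(g) = Mul(Rational(-4, 3), Pow(g, 3)) (Function('E')(g) = Mul(Rational(-1, 3), Mul(g, Mul(Add(g, g), Add(g, g)))) = Mul(Rational(-1, 3), Mul(g, Mul(Mul(2, g), Mul(2, g)))) = Mul(Rational(-1, 3), Mul(g, Mul(4, Pow(g, 2)))) = Mul(Rational(-1, 3), Mul(4, Pow(g, 3))) = Mul(Rational(-4, 3), Pow(g, 3)))
Add(Mul(69, 146), Mul(Function('E')(9), Pow(Function('P')(Function('H')(3)), -1))) = Add(Mul(69, 146), Mul(Mul(Rational(-4, 3), Pow(9, 3)), Pow(Pow(Add(-1, -5), -1), -1))) = Add(10074, Mul(Mul(Rational(-4, 3), 729), Pow(Pow(-6, -1), -1))) = Add(10074, Mul(-972, Pow(Rational(-1, 6), -1))) = Add(10074, Mul(-972, -6)) = Add(10074, 5832) = 15906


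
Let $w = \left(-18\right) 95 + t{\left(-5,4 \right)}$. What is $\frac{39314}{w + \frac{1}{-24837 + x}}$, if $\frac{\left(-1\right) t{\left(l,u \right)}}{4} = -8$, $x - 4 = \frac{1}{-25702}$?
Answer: $- \frac{12546232925919}{535498279364} \approx -23.429$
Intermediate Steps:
$x = \frac{102807}{25702}$ ($x = 4 + \frac{1}{-25702} = 4 - \frac{1}{25702} = \frac{102807}{25702} \approx 4.0$)
$t{\left(l,u \right)} = 32$ ($t{\left(l,u \right)} = \left(-4\right) \left(-8\right) = 32$)
$w = -1678$ ($w = \left(-18\right) 95 + 32 = -1710 + 32 = -1678$)
$\frac{39314}{w + \frac{1}{-24837 + x}} = \frac{39314}{-1678 + \frac{1}{-24837 + \frac{102807}{25702}}} = \frac{39314}{-1678 + \frac{1}{- \frac{638257767}{25702}}} = \frac{39314}{-1678 - \frac{25702}{638257767}} = \frac{39314}{- \frac{1070996558728}{638257767}} = 39314 \left(- \frac{638257767}{1070996558728}\right) = - \frac{12546232925919}{535498279364}$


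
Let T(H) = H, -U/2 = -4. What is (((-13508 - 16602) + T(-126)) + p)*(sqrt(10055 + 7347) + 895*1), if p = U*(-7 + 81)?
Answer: -26531380 - 29644*sqrt(17402) ≈ -3.0442e+7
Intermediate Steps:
U = 8 (U = -2*(-4) = 8)
p = 592 (p = 8*(-7 + 81) = 8*74 = 592)
(((-13508 - 16602) + T(-126)) + p)*(sqrt(10055 + 7347) + 895*1) = (((-13508 - 16602) - 126) + 592)*(sqrt(10055 + 7347) + 895*1) = ((-30110 - 126) + 592)*(sqrt(17402) + 895) = (-30236 + 592)*(895 + sqrt(17402)) = -29644*(895 + sqrt(17402)) = -26531380 - 29644*sqrt(17402)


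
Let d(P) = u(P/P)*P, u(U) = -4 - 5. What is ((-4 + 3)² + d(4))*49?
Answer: -1715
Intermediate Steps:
u(U) = -9
d(P) = -9*P
((-4 + 3)² + d(4))*49 = ((-4 + 3)² - 9*4)*49 = ((-1)² - 36)*49 = (1 - 36)*49 = -35*49 = -1715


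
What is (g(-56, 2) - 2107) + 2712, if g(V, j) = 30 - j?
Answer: 633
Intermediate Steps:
(g(-56, 2) - 2107) + 2712 = ((30 - 1*2) - 2107) + 2712 = ((30 - 2) - 2107) + 2712 = (28 - 2107) + 2712 = -2079 + 2712 = 633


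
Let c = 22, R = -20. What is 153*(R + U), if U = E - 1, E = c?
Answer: 153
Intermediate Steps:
E = 22
U = 21 (U = 22 - 1 = 21)
153*(R + U) = 153*(-20 + 21) = 153*1 = 153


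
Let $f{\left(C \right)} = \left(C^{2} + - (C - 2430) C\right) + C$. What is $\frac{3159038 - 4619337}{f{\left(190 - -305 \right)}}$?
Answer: $- \frac{1460299}{1203345} \approx -1.2135$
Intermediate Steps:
$f{\left(C \right)} = C + C^{2} + C \left(2430 - C\right)$ ($f{\left(C \right)} = \left(C^{2} + - (-2430 + C) C\right) + C = \left(C^{2} + \left(2430 - C\right) C\right) + C = \left(C^{2} + C \left(2430 - C\right)\right) + C = C + C^{2} + C \left(2430 - C\right)$)
$\frac{3159038 - 4619337}{f{\left(190 - -305 \right)}} = \frac{3159038 - 4619337}{2431 \left(190 - -305\right)} = \frac{3159038 - 4619337}{2431 \left(190 + 305\right)} = - \frac{1460299}{2431 \cdot 495} = - \frac{1460299}{1203345}$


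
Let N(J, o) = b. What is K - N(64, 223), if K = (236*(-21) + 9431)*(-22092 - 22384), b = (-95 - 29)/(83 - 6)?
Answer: -15325317576/77 ≈ -1.9903e+8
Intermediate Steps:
b = -124/77 ≈ -1.6104
N(J, o) = -124/77
K = -199030100 (K = (-4956 + 9431)*(-44476) = 4475*(-44476) = -199030100)
K - N(64, 223) = -199030100 - 1*(-124/77) = -199030100 + 124/77 = -15325317576/77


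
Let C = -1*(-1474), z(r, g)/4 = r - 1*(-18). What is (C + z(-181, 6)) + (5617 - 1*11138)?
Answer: -4699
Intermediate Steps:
z(r, g) = 72 + 4*r (z(r, g) = 4*(r - 1*(-18)) = 4*(r + 18) = 4*(18 + r) = 72 + 4*r)
C = 1474
(C + z(-181, 6)) + (5617 - 1*11138) = (1474 + (72 + 4*(-181))) + (5617 - 1*11138) = (1474 + (72 - 724)) + (5617 - 11138) = (1474 - 652) - 5521 = 822 - 5521 = -4699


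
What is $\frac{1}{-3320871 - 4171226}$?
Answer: $- \frac{1}{7492097} \approx -1.3347 \cdot 10^{-7}$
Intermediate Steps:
$\frac{1}{-3320871 - 4171226} = \frac{1}{-7492097} = - \frac{1}{7492097}$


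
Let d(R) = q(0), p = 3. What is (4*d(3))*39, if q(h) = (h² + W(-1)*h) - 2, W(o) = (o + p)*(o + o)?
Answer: -312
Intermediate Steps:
W(o) = 2*o*(3 + o) (W(o) = (o + 3)*(o + o) = (3 + o)*(2*o) = 2*o*(3 + o))
q(h) = -2 + h² - 4*h (q(h) = (h² + (2*(-1)*(3 - 1))*h) - 2 = (h² + (2*(-1)*2)*h) - 2 = (h² - 4*h) - 2 = -2 + h² - 4*h)
d(R) = -2 (d(R) = -2 + 0² - 4*0 = -2 + 0 + 0 = -2)
(4*d(3))*39 = (4*(-2))*39 = -8*39 = -312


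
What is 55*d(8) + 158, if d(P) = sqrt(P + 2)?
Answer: 158 + 55*sqrt(10) ≈ 331.93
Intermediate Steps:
d(P) = sqrt(2 + P)
55*d(8) + 158 = 55*sqrt(2 + 8) + 158 = 55*sqrt(10) + 158 = 158 + 55*sqrt(10)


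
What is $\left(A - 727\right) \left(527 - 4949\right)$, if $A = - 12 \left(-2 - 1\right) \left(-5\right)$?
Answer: $4010754$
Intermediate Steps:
$A = -180$ ($A = \left(-12\right) \left(-3\right) \left(-5\right) = 36 \left(-5\right) = -180$)
$\left(A - 727\right) \left(527 - 4949\right) = \left(-180 - 727\right) \left(527 - 4949\right) = \left(-907\right) \left(-4422\right) = 4010754$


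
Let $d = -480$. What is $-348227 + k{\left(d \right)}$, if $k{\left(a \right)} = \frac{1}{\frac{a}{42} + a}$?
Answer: $- \frac{1197900887}{3440} \approx -3.4823 \cdot 10^{5}$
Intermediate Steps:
$k{\left(a \right)} = \frac{42}{43 a}$ ($k{\left(a \right)} = \frac{1}{a \frac{1}{42} + a} = \frac{1}{\frac{a}{42} + a} = \frac{1}{\frac{43}{42} a} = \frac{42}{43 a}$)
$-348227 + k{\left(d \right)} = -348227 + \frac{42}{43 \left(-480\right)} = -348227 + \frac{42}{43} \left(- \frac{1}{480}\right) = -348227 - \frac{7}{3440} = - \frac{1197900887}{3440}$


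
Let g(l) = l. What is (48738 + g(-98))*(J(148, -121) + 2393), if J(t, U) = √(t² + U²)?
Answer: 116395520 + 48640*√36545 ≈ 1.2569e+8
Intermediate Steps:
J(t, U) = √(U² + t²)
(48738 + g(-98))*(J(148, -121) + 2393) = (48738 - 98)*(√((-121)² + 148²) + 2393) = 48640*(√(14641 + 21904) + 2393) = 48640*(√36545 + 2393) = 48640*(2393 + √36545) = 116395520 + 48640*√36545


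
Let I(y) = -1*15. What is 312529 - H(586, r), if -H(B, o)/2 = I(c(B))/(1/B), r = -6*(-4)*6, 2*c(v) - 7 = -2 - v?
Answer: 294949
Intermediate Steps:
c(v) = 5/2 - v/2 (c(v) = 7/2 + (-2 - v)/2 = 7/2 + (-1 - v/2) = 5/2 - v/2)
I(y) = -15
r = 144 (r = 24*6 = 144)
H(B, o) = 30*B (H(B, o) = -(-30)/(1/B) = -(-30)*B = 30*B)
312529 - H(586, r) = 312529 - 30*586 = 312529 - 1*17580 = 312529 - 17580 = 294949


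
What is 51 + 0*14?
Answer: 51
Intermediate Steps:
51 + 0*14 = 51 + 0 = 51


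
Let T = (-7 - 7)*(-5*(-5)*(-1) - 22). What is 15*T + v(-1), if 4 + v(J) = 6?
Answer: 9872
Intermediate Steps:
v(J) = 2 (v(J) = -4 + 6 = 2)
T = 658 (T = -14*(25*(-1) - 22) = -14*(-25 - 22) = -14*(-47) = 658)
15*T + v(-1) = 15*658 + 2 = 9870 + 2 = 9872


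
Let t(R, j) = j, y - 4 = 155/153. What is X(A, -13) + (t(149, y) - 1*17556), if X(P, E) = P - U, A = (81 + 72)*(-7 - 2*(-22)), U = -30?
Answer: -1814578/153 ≈ -11860.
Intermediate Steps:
y = 767/153 (y = 4 + 155/153 = 767/153 ≈ 5.0131)
A = 5661 (A = 153*(-7 + 44) = 153*37 = 5661)
X(P, E) = 30 + P (X(P, E) = P - 1*(-30) = P + 30 = 30 + P)
X(A, -13) + (t(149, y) - 1*17556) = (30 + 5661) + (767/153 - 1*17556) = 5691 + (767/153 - 17556) = 5691 - 2685301/153 = -1814578/153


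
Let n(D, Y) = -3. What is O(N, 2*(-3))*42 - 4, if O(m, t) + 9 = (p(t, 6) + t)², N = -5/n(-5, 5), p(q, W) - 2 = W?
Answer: -214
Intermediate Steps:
p(q, W) = 2 + W
N = 5/3 (N = -5/(-3) = -5*(-⅓) = 5/3 ≈ 1.6667)
O(m, t) = -9 + (8 + t)² (O(m, t) = -9 + ((2 + 6) + t)² = -9 + (8 + t)²)
O(N, 2*(-3))*42 - 4 = (-9 + (8 + 2*(-3))²)*42 - 4 = (-9 + (8 - 6)²)*42 - 4 = (-9 + 2²)*42 - 4 = (-9 + 4)*42 - 4 = -5*42 - 4 = -210 - 4 = -214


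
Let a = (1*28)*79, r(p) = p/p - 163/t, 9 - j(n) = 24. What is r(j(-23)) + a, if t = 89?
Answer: 196794/89 ≈ 2211.2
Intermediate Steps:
j(n) = -15 (j(n) = 9 - 1*24 = 9 - 24 = -15)
r(p) = -74/89 (r(p) = p/p - 163/89 = 1 - 163*1/89 = 1 - 163/89 = -74/89)
a = 2212 (a = 28*79 = 2212)
r(j(-23)) + a = -74/89 + 2212 = 196794/89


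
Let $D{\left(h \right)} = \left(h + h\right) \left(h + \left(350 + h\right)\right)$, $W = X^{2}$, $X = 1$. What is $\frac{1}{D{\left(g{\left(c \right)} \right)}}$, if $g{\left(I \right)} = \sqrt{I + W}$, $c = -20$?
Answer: $- \frac{\sqrt{19}}{- 13300 i + 76 \sqrt{19}} \approx -8.1582 \cdot 10^{-6} - 0.00032753 i$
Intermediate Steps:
$W = 1$ ($W = 1^{2} = 1$)
$g{\left(I \right)} = \sqrt{1 + I}$ ($g{\left(I \right)} = \sqrt{I + 1} = \sqrt{1 + I}$)
$D{\left(h \right)} = 2 h \left(350 + 2 h\right)$
$\frac{1}{D{\left(g{\left(c \right)} \right)}} = \frac{1}{4 \sqrt{1 - 20} \left(175 + \sqrt{1 - 20}\right)} = \frac{1}{4 \sqrt{-19} \left(175 + \sqrt{-19}\right)} = \frac{1}{4 i \sqrt{19} \left(175 + i \sqrt{19}\right)} = - \frac{i \sqrt{19}}{76 \left(175 + i \sqrt{19}\right)}$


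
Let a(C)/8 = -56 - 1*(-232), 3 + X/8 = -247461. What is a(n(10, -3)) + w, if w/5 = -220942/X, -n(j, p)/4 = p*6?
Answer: 1394269603/989856 ≈ 1408.6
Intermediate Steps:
n(j, p) = -24*p (n(j, p) = -4*p*6 = -24*p)
X = -1979712 (X = -24 + 8*(-247461) = -24 - 1979688 = -1979712)
a(C) = 1408 (a(C) = 8*(-56 - 1*(-232)) = 8*(-56 + 232) = 8*176 = 1408)
w = 552355/989856 (w = 5*(-220942/(-1979712)) = 5*(-220942*(-1/1979712)) = 5*(110471/989856) = 552355/989856 ≈ 0.55802)
a(n(10, -3)) + w = 1408 + 552355/989856 = 1394269603/989856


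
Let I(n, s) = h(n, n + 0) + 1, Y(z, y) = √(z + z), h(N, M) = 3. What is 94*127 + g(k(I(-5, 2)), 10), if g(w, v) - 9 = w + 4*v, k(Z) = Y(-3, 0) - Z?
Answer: 11983 + I*√6 ≈ 11983.0 + 2.4495*I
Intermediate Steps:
Y(z, y) = √2*√z (Y(z, y) = √(2*z) = √2*√z)
I(n, s) = 4 (I(n, s) = 3 + 1 = 4)
k(Z) = -Z + I*√6 (k(Z) = √2*√(-3) - Z = √2*(I*√3) - Z = I*√6 - Z = -Z + I*√6)
g(w, v) = 9 + w + 4*v (g(w, v) = 9 + (w + 4*v) = 9 + w + 4*v)
94*127 + g(k(I(-5, 2)), 10) = 94*127 + (9 + (-1*4 + I*√6) + 4*10) = 11938 + (9 + (-4 + I*√6) + 40) = 11938 + (45 + I*√6) = 11983 + I*√6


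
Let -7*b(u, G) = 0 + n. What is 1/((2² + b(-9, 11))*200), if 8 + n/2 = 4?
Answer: 7/7200 ≈ 0.00097222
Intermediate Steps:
n = -8 (n = -16 + 2*4 = -16 + 8 = -8)
b(u, G) = 8/7 (b(u, G) = -(0 - 8)/7 = -⅐*(-8) = 8/7)
1/((2² + b(-9, 11))*200) = 1/((2² + 8/7)*200) = 1/((4 + 8/7)*200) = 1/((36/7)*200) = 1/(7200/7) = 7/7200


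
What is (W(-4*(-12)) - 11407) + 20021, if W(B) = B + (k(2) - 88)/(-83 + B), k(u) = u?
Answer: 303256/35 ≈ 8664.5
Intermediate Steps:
W(B) = B - 86/(-83 + B) (W(B) = B + (2 - 88)/(-83 + B) = B - 86/(-83 + B))
(W(-4*(-12)) - 11407) + 20021 = ((-86 + (-4*(-12))**2 - (-332)*(-12))/(-83 - 4*(-12)) - 11407) + 20021 = ((-86 + 48**2 - 83*48)/(-83 + 48) - 11407) + 20021 = ((-86 + 2304 - 3984)/(-35) - 11407) + 20021 = (-1/35*(-1766) - 11407) + 20021 = (1766/35 - 11407) + 20021 = -397479/35 + 20021 = 303256/35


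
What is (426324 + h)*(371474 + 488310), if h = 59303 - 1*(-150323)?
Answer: 546779634800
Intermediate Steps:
h = 209626 (h = 59303 + 150323 = 209626)
(426324 + h)*(371474 + 488310) = (426324 + 209626)*(371474 + 488310) = 635950*859784 = 546779634800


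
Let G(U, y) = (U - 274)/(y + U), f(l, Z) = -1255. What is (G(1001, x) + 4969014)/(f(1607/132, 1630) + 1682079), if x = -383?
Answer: 3070851379/1038749232 ≈ 2.9563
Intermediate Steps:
G(U, y) = (-274 + U)/(U + y)
(G(1001, x) + 4969014)/(f(1607/132, 1630) + 1682079) = ((-274 + 1001)/(1001 - 383) + 4969014)/(-1255 + 1682079) = (727/618 + 4969014)/1680824 = ((1/618)*727 + 4969014)*(1/1680824) = (727/618 + 4969014)*(1/1680824) = (3070851379/618)*(1/1680824) = 3070851379/1038749232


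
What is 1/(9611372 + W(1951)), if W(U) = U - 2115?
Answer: 1/9611208 ≈ 1.0405e-7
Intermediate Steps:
W(U) = -2115 + U
1/(9611372 + W(1951)) = 1/(9611372 + (-2115 + 1951)) = 1/(9611372 - 164) = 1/9611208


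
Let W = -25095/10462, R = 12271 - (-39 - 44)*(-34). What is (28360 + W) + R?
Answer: 395532663/10462 ≈ 37807.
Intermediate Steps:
R = 9449 (R = 12271 - (-83)*(-34) = 12271 - 1*2822 = 12271 - 2822 = 9449)
W = -25095/10462 (W = -25095*1/10462 = -25095/10462 ≈ -2.3987)
(28360 + W) + R = (28360 - 25095/10462) + 9449 = 296677225/10462 + 9449 = 395532663/10462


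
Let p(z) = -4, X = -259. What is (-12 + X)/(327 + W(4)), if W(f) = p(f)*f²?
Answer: -271/263 ≈ -1.0304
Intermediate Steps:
W(f) = -4*f²
(-12 + X)/(327 + W(4)) = (-12 - 259)/(327 - 4*4²) = -271/(327 - 4*16) = -271/(327 - 64) = -271/263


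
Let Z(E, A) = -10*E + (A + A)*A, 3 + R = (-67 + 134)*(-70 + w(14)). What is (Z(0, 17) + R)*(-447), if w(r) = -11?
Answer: 2168844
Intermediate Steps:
R = -5430 (R = -3 + (-67 + 134)*(-70 - 11) = -3 + 67*(-81) = -3 - 5427 = -5430)
Z(E, A) = -10*E + 2*A² (Z(E, A) = -10*E + (2*A)*A = -10*E + 2*A²)
(Z(0, 17) + R)*(-447) = ((-10*0 + 2*17²) - 5430)*(-447) = ((0 + 2*289) - 5430)*(-447) = ((0 + 578) - 5430)*(-447) = (578 - 5430)*(-447) = -4852*(-447) = 2168844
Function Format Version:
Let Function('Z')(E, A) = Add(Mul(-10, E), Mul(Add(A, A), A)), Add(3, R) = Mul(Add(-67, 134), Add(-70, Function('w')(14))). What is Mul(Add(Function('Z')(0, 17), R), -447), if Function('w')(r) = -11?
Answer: 2168844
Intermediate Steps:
R = -5430 (R = Add(-3, Mul(Add(-67, 134), Add(-70, -11))) = Add(-3, Mul(67, -81)) = Add(-3, -5427) = -5430)
Function('Z')(E, A) = Add(Mul(-10, E), Mul(2, Pow(A, 2))) (Function('Z')(E, A) = Add(Mul(-10, E), Mul(Mul(2, A), A)) = Add(Mul(-10, E), Mul(2, Pow(A, 2))))
Mul(Add(Function('Z')(0, 17), R), -447) = Mul(Add(Add(Mul(-10, 0), Mul(2, Pow(17, 2))), -5430), -447) = Mul(Add(Add(0, Mul(2, 289)), -5430), -447) = Mul(Add(Add(0, 578), -5430), -447) = Mul(Add(578, -5430), -447) = Mul(-4852, -447) = 2168844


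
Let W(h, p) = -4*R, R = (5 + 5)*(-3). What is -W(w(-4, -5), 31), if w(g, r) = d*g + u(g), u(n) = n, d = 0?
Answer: -120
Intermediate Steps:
R = -30 (R = 10*(-3) = -30)
w(g, r) = g (w(g, r) = 0*g + g = 0 + g = g)
W(h, p) = 120 (W(h, p) = -4*(-30) = 120)
-W(w(-4, -5), 31) = -1*120 = -120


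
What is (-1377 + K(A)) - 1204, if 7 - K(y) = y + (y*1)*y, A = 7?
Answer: -2630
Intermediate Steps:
K(y) = 7 - y - y² (K(y) = 7 - (y + (y*1)*y) = 7 - (y + y*y) = 7 - (y + y²) = 7 + (-y - y²) = 7 - y - y²)
(-1377 + K(A)) - 1204 = (-1377 + (7 - 1*7 - 1*7²)) - 1204 = (-1377 + (7 - 7 - 1*49)) - 1204 = (-1377 + (7 - 7 - 49)) - 1204 = (-1377 - 49) - 1204 = -1426 - 1204 = -2630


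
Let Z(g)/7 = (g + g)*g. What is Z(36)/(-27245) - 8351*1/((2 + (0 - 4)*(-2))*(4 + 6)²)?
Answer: -49133399/5449000 ≈ -9.0170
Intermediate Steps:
Z(g) = 14*g² (Z(g) = 7*((g + g)*g) = 7*((2*g)*g) = 7*(2*g²) = 14*g²)
Z(36)/(-27245) - 8351*1/((2 + (0 - 4)*(-2))*(4 + 6)²) = (14*36²)/(-27245) - 8351*1/((2 + (0 - 4)*(-2))*(4 + 6)²) = (14*1296)*(-1/27245) - 8351*1/(100*(2 - 4*(-2))) = 18144*(-1/27245) - 8351*1/(100*(2 + 8)) = -18144/27245 - 8351/(10*100) = -18144/27245 - 8351/1000 = -49133399/5449000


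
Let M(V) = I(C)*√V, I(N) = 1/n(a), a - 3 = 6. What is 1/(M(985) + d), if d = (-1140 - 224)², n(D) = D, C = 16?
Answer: 150700176/280377074646311 - 9*√985/280377074646311 ≈ 5.3749e-7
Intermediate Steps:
a = 9 (a = 3 + 6 = 9)
I(N) = ⅑ (I(N) = 1/9 = ⅑)
d = 1860496 (d = (-1364)² = 1860496)
M(V) = √V/9
1/(M(985) + d) = 1/(√985/9 + 1860496) = 1/(1860496 + √985/9)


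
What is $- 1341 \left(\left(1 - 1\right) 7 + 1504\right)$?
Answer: $-2016864$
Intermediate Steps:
$- 1341 \left(\left(1 - 1\right) 7 + 1504\right) = - 1341 \left(0 \cdot 7 + 1504\right) = - 1341 \left(0 + 1504\right) = \left(-1341\right) 1504 = -2016864$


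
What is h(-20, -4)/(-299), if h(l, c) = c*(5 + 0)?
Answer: 20/299 ≈ 0.066890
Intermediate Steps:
h(l, c) = 5*c (h(l, c) = c*5 = 5*c)
h(-20, -4)/(-299) = (5*(-4))/(-299) = -20*(-1/299) = 20/299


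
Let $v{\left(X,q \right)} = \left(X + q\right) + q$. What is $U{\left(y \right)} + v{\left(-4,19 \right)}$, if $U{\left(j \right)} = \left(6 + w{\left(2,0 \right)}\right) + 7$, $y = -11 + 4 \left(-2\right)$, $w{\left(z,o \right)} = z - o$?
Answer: $49$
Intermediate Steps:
$v{\left(X,q \right)} = X + 2 q$
$y = -19$ ($y = -11 - 8 = -19$)
$U{\left(j \right)} = 15$ ($U{\left(j \right)} = \left(6 + \left(2 - 0\right)\right) + 7 = \left(6 + \left(2 + 0\right)\right) + 7 = \left(6 + 2\right) + 7 = 8 + 7 = 15$)
$U{\left(y \right)} + v{\left(-4,19 \right)} = 15 + \left(-4 + 2 \cdot 19\right) = 15 + \left(-4 + 38\right) = 15 + 34 = 49$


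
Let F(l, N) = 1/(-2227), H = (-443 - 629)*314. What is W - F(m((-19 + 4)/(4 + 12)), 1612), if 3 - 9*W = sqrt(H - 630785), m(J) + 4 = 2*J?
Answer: 2230/6681 - I*sqrt(967393)/9 ≈ 0.33378 - 109.28*I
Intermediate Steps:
m(J) = -4 + 2*J
H = -336608 (H = -1072*314 = -336608)
F(l, N) = -1/2227
W = 1/3 - I*sqrt(967393)/9 (W = 1/3 - sqrt(-336608 - 630785)/9 = 1/3 - I*sqrt(967393)/9 ≈ 0.33333 - 109.28*I)
W - F(m((-19 + 4)/(4 + 12)), 1612) = (1/3 - I*sqrt(967393)/9) - 1*(-1/2227) = (1/3 - I*sqrt(967393)/9) + 1/2227 = 2230/6681 - I*sqrt(967393)/9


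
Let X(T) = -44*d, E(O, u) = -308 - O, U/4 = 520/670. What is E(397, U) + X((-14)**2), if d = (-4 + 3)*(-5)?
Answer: -925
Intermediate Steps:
U = 208/67 (U = 4*(520/670) = 4*(520*(1/670)) = 4*(52/67) = 208/67 ≈ 3.1045)
d = 5 (d = -1*(-5) = 5)
X(T) = -220 (X(T) = -44*5 = -220)
E(397, U) + X((-14)**2) = (-308 - 1*397) - 220 = (-308 - 397) - 220 = -705 - 220 = -925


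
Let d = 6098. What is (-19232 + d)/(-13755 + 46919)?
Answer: -6567/16582 ≈ -0.39603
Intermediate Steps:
(-19232 + d)/(-13755 + 46919) = (-19232 + 6098)/(-13755 + 46919) = -13134/33164 = -13134*1/33164 = -6567/16582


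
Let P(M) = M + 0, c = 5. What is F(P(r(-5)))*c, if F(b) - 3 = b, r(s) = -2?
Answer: 5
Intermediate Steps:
P(M) = M
F(b) = 3 + b
F(P(r(-5)))*c = (3 - 2)*5 = 1*5 = 5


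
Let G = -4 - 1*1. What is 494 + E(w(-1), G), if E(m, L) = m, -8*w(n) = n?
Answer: 3953/8 ≈ 494.13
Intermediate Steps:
G = -5 (G = -4 - 1 = -5)
w(n) = -n/8
494 + E(w(-1), G) = 494 - 1/8*(-1) = 494 + 1/8 = 3953/8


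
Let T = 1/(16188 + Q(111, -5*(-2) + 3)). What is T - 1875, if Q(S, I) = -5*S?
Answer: -29311874/15633 ≈ -1875.0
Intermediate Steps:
T = 1/15633 (T = 1/(16188 - 5*111) = 1/(16188 - 555) = 1/15633 ≈ 6.3967e-5)
T - 1875 = 1/15633 - 1875 = -29311874/15633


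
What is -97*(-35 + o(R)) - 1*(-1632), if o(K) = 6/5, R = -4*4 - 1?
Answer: 24553/5 ≈ 4910.6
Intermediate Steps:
R = -17 (R = -16 - 1 = -17)
o(K) = 6/5 (o(K) = 6*(1/5) = 6/5)
-97*(-35 + o(R)) - 1*(-1632) = -97*(-35 + 6/5) - 1*(-1632) = -97*(-169/5) + 1632 = 16393/5 + 1632 = 24553/5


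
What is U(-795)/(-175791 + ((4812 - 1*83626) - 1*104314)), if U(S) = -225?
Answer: 225/358919 ≈ 0.00062688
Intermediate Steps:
U(-795)/(-175791 + ((4812 - 1*83626) - 1*104314)) = -225/(-175791 + ((4812 - 1*83626) - 1*104314)) = -225/(-175791 + ((4812 - 83626) - 104314)) = -225/(-175791 + (-78814 - 104314)) = -225/(-175791 - 183128) = -225/(-358919) = -225*(-1/358919) = 225/358919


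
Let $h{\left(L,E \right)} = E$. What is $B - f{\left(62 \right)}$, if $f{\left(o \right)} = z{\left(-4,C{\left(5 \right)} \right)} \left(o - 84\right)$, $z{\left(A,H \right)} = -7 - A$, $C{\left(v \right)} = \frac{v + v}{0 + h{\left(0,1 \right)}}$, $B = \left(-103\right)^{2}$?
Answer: $10543$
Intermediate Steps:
$B = 10609$
$C{\left(v \right)} = 2 v$ ($C{\left(v \right)} = \frac{v + v}{0 + 1} = \frac{2 v}{1} = 2 v 1 = 2 v$)
$f{\left(o \right)} = 252 - 3 o$ ($f{\left(o \right)} = \left(-7 - -4\right) \left(o - 84\right) = \left(-7 + 4\right) \left(-84 + o\right) = - 3 \left(-84 + o\right) = 252 - 3 o$)
$B - f{\left(62 \right)} = 10609 - \left(252 - 186\right) = 10609 - 66 = 10543$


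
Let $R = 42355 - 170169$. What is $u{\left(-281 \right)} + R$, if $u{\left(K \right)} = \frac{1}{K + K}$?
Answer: $- \frac{71831469}{562} \approx -1.2781 \cdot 10^{5}$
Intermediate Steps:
$R = -127814$
$u{\left(K \right)} = \frac{1}{2 K}$
$u{\left(-281 \right)} + R = \frac{1}{2 \left(-281\right)} - 127814 = \frac{1}{2} \left(- \frac{1}{281}\right) - 127814 = - \frac{1}{562} - 127814 = - \frac{71831469}{562}$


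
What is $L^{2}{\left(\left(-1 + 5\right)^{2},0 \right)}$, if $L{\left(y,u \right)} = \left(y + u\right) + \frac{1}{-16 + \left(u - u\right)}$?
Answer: $\frac{65025}{256} \approx 254.0$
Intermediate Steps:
$L{\left(y,u \right)} = - \frac{1}{16} + u + y$ ($L{\left(y,u \right)} = \left(u + y\right) + \frac{1}{-16 + 0} = \left(u + y\right) + \frac{1}{-16} = \left(u + y\right) - \frac{1}{16} = - \frac{1}{16} + u + y$)
$L^{2}{\left(\left(-1 + 5\right)^{2},0 \right)} = \left(- \frac{1}{16} + 0 + \left(-1 + 5\right)^{2}\right)^{2} = \left(- \frac{1}{16} + 0 + 4^{2}\right)^{2} = \left(- \frac{1}{16} + 0 + 16\right)^{2} = \left(\frac{255}{16}\right)^{2} = \frac{65025}{256}$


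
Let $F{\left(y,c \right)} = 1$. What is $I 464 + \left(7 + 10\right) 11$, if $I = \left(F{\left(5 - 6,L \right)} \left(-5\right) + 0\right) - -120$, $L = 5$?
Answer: $53547$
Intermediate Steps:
$I = 115$ ($I = \left(1 \left(-5\right) + 0\right) - -120 = \left(-5 + 0\right) + 120 = -5 + 120 = 115$)
$I 464 + \left(7 + 10\right) 11 = 115 \cdot 464 + \left(7 + 10\right) 11 = 53360 + 17 \cdot 11 = 53360 + 187 = 53547$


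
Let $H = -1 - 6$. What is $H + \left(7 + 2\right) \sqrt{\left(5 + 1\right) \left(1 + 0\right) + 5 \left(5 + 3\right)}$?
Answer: $-7 + 9 \sqrt{46} \approx 54.041$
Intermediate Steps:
$H = -7$ ($H = -1 - 6 = -7$)
$H + \left(7 + 2\right) \sqrt{\left(5 + 1\right) \left(1 + 0\right) + 5 \left(5 + 3\right)} = -7 + \left(7 + 2\right) \sqrt{\left(5 + 1\right) \left(1 + 0\right) + 5 \left(5 + 3\right)} = -7 + 9 \sqrt{6 \cdot 1 + 5 \cdot 8} = -7 + 9 \sqrt{6 + 40} = -7 + 9 \sqrt{46}$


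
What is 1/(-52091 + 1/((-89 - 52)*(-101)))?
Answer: -14241/741827930 ≈ -1.9197e-5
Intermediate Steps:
1/(-52091 + 1/((-89 - 52)*(-101))) = 1/(-52091 + 1/(-141*(-101))) = 1/(-52091 + 1/14241) = 1/(-741827930/14241) = -14241/741827930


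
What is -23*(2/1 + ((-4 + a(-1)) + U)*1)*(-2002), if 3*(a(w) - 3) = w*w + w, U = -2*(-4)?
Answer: 414414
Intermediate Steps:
U = 8
a(w) = 3 + w/3 + w²/3 (a(w) = 3 + (w*w + w)/3 = 3 + (w² + w)/3 = 3 + (w + w²)/3 = 3 + (w/3 + w²/3) = 3 + w/3 + w²/3)
-23*(2/1 + ((-4 + a(-1)) + U)*1)*(-2002) = -23*(2/1 + ((-4 + (3 + (⅓)*(-1) + (⅓)*(-1)²)) + 8)*1)*(-2002) = -23*(2*1 + ((-4 + (3 - ⅓ + (⅓)*1)) + 8)*1)*(-2002) = -23*(2 + ((-4 + (3 - ⅓ + ⅓)) + 8)*1)*(-2002) = -23*(2 + ((-4 + 3) + 8)*1)*(-2002) = -23*(2 + (-1 + 8)*1)*(-2002) = -23*(2 + 7*1)*(-2002) = -23*(2 + 7)*(-2002) = -23*9*(-2002) = -207*(-2002) = 414414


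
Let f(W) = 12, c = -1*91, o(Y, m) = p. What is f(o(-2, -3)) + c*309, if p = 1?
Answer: -28107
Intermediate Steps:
o(Y, m) = 1
c = -91
f(o(-2, -3)) + c*309 = 12 - 91*309 = 12 - 28119 = -28107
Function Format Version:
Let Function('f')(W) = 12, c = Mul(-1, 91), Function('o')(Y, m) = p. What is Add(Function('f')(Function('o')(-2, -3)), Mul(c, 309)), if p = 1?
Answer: -28107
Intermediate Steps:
Function('o')(Y, m) = 1
c = -91
Add(Function('f')(Function('o')(-2, -3)), Mul(c, 309)) = Add(12, Mul(-91, 309)) = Add(12, -28119) = -28107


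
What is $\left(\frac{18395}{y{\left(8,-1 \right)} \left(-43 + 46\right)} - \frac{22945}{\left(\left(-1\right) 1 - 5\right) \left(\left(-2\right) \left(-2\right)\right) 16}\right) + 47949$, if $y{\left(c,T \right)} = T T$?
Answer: $\frac{20789921}{384} \approx 54140.0$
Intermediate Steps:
$y{\left(c,T \right)} = T^{2}$
$\left(\frac{18395}{y{\left(8,-1 \right)} \left(-43 + 46\right)} - \frac{22945}{\left(\left(-1\right) 1 - 5\right) \left(\left(-2\right) \left(-2\right)\right) 16}\right) + 47949 = \left(\frac{18395}{\left(-1\right)^{2} \left(-43 + 46\right)} - \frac{22945}{\left(\left(-1\right) 1 - 5\right) \left(\left(-2\right) \left(-2\right)\right) 16}\right) + 47949 = \left(\frac{18395}{1 \cdot 3} - \frac{22945}{\left(-1 - 5\right) 4 \cdot 16}\right) + 47949 = \left(\frac{18395}{3} - \frac{22945}{\left(-6\right) 4 \cdot 16}\right) + 47949 = \left(18395 \cdot \frac{1}{3} - \frac{22945}{\left(-24\right) 16}\right) + 47949 = \left(\frac{18395}{3} - \frac{22945}{-384}\right) + 47949 = \left(\frac{18395}{3} - - \frac{22945}{384}\right) + 47949 = \left(\frac{18395}{3} + \frac{22945}{384}\right) + 47949 = \frac{2377505}{384} + 47949 = \frac{20789921}{384}$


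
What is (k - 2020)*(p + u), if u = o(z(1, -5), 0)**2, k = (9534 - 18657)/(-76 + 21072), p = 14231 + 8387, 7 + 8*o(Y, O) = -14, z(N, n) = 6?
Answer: -61425373316699/1343744 ≈ -4.5712e+7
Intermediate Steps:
o(Y, O) = -21/8 (o(Y, O) = -7/8 + (1/8)*(-14) = -7/8 - 7/4 = -21/8)
p = 22618
k = -9123/20996 ≈ -0.43451
u = 441/64 (u = (-21/8)**2 = 441/64 ≈ 6.8906)
(k - 2020)*(p + u) = (-9123/20996 - 2020)*(22618 + 441/64) = -42421043/20996*1447993/64 = -61425373316699/1343744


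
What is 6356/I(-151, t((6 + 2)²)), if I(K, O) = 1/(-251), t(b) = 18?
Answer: -1595356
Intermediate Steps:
I(K, O) = -1/251
6356/I(-151, t((6 + 2)²)) = 6356/(-1/251) = 6356*(-251) = -1595356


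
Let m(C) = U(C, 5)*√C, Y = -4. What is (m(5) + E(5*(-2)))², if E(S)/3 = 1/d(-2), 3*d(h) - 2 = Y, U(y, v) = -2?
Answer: 161/4 + 18*√5 ≈ 80.499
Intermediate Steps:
d(h) = -⅔ (d(h) = ⅔ + (⅓)*(-4) = ⅔ - 4/3 = -⅔)
m(C) = -2*√C
E(S) = -9/2 (E(S) = 3/(-⅔) = 3*(-3/2) = -9/2)
(m(5) + E(5*(-2)))² = (-2*√5 - 9/2)² = (-9/2 - 2*√5)²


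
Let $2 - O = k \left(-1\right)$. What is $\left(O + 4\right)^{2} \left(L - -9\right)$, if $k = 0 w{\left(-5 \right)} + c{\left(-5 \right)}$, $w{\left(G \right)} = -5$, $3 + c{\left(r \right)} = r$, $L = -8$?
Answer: $4$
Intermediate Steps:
$c{\left(r \right)} = -3 + r$
$k = -8$ ($k = 0 \left(-5\right) - 8 = 0 - 8 = -8$)
$O = -6$ ($O = 2 - \left(-8\right) \left(-1\right) = 2 - 8 = -6$)
$\left(O + 4\right)^{2} \left(L - -9\right) = \left(-6 + 4\right)^{2} \left(-8 - -9\right) = \left(-2\right)^{2} \left(-8 + 9\right) = 4 \cdot 1 = 4$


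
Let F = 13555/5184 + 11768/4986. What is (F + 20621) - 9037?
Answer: 16641397231/1435968 ≈ 11589.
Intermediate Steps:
F = 7143919/1435968 (F = 13555*(1/5184) + 11768*(1/4986) = 13555/5184 + 5884/2493 = 7143919/1435968 ≈ 4.9750)
(F + 20621) - 9037 = (7143919/1435968 + 20621) - 9037 = 29618240047/1435968 - 9037 = 16641397231/1435968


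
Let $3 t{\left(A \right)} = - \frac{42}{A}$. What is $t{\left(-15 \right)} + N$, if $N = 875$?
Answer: $\frac{13139}{15} \approx 875.93$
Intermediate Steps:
$t{\left(A \right)} = - \frac{14}{A}$ ($t{\left(A \right)} = \frac{\left(-42\right) \frac{1}{A}}{3} = - \frac{14}{A}$)
$t{\left(-15 \right)} + N = - \frac{14}{-15} + 875 = \left(-14\right) \left(- \frac{1}{15}\right) + 875 = \frac{14}{15} + 875 = \frac{13139}{15}$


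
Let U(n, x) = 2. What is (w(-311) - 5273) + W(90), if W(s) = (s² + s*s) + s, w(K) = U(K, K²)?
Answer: 11019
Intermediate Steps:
w(K) = 2
W(s) = s + 2*s² (W(s) = (s² + s²) + s = 2*s² + s = s + 2*s²)
(w(-311) - 5273) + W(90) = (2 - 5273) + 90*(1 + 2*90) = -5271 + 90*(1 + 180) = -5271 + 90*181 = -5271 + 16290 = 11019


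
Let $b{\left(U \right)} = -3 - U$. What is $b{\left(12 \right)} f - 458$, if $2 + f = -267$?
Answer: $3577$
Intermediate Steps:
$f = -269$ ($f = -2 - 267 = -269$)
$b{\left(12 \right)} f - 458 = \left(-3 - 12\right) \left(-269\right) - 458 = \left(-15\right) \left(-269\right) - 458 = 4035 - 458 = 3577$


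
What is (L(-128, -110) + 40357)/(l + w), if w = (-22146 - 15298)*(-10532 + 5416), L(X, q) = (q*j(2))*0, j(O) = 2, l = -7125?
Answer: 40357/191556379 ≈ 0.00021068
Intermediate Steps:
L(X, q) = 0 (L(X, q) = (q*2)*0 = (2*q)*0 = 0)
w = 191563504 (w = -37444*(-5116) = 191563504)
(L(-128, -110) + 40357)/(l + w) = (0 + 40357)/(-7125 + 191563504) = 40357/191556379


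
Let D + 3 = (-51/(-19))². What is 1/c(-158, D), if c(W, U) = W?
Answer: -1/158 ≈ -0.0063291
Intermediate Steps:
D = 1518/361 (D = -3 + (-51/(-19))² = -3 + (-51*(-1/19))² = -3 + (51/19)² = -3 + 2601/361 = 1518/361 ≈ 4.2050)
1/c(-158, D) = 1/(-158) = -1/158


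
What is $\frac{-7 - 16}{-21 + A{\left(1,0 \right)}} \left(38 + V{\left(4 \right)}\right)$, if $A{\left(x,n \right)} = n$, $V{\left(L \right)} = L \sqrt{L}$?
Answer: $\frac{1058}{21} \approx 50.381$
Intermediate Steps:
$V{\left(L \right)} = L^{\frac{3}{2}}$
$\frac{-7 - 16}{-21 + A{\left(1,0 \right)}} \left(38 + V{\left(4 \right)}\right) = \frac{-7 - 16}{-21 + 0} \left(38 + 4^{\frac{3}{2}}\right) = - \frac{23}{-21} \left(38 + 8\right) = \left(-23\right) \left(- \frac{1}{21}\right) 46 = \frac{23}{21} \cdot 46 = \frac{1058}{21}$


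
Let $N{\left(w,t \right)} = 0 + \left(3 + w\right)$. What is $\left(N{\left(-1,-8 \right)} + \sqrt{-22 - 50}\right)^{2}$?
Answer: $-68 + 24 i \sqrt{2} \approx -68.0 + 33.941 i$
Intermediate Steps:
$N{\left(w,t \right)} = 3 + w$
$\left(N{\left(-1,-8 \right)} + \sqrt{-22 - 50}\right)^{2} = \left(\left(3 - 1\right) + \sqrt{-22 - 50}\right)^{2} = \left(2 + \sqrt{-72}\right)^{2} = \left(2 + 6 i \sqrt{2}\right)^{2}$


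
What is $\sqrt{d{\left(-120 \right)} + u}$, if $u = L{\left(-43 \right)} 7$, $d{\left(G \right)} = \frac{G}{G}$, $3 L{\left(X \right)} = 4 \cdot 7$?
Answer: $\frac{\sqrt{597}}{3} \approx 8.1445$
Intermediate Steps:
$L{\left(X \right)} = \frac{28}{3}$ ($L{\left(X \right)} = \frac{4 \cdot 7}{3} = \frac{1}{3} \cdot 28 = \frac{28}{3}$)
$d{\left(G \right)} = 1$
$u = \frac{196}{3}$ ($u = \frac{28}{3} \cdot 7 = \frac{196}{3} \approx 65.333$)
$\sqrt{d{\left(-120 \right)} + u} = \sqrt{1 + \frac{196}{3}} = \sqrt{\frac{199}{3}} = \frac{\sqrt{597}}{3}$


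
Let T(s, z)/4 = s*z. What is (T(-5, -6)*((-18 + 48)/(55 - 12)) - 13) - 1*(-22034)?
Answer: 950503/43 ≈ 22105.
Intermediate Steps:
T(s, z) = 4*s*z (T(s, z) = 4*(s*z) = 4*s*z)
(T(-5, -6)*((-18 + 48)/(55 - 12)) - 13) - 1*(-22034) = ((4*(-5)*(-6))*((-18 + 48)/(55 - 12)) - 13) - 1*(-22034) = (120*(30/43) - 13) + 22034 = (3600/43 - 13) + 22034 = 3041/43 + 22034 = 950503/43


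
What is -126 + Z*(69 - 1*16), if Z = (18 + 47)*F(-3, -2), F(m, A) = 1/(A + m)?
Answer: -815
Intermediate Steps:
Z = -13 (Z = (18 + 47)/(-2 - 3) = 65/(-5) = 65*(-⅕) = -13)
-126 + Z*(69 - 1*16) = -126 - 13*(69 - 1*16) = -126 - 13*(69 - 16) = -126 - 13*53 = -126 - 689 = -815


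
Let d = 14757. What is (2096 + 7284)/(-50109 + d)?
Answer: -2345/8838 ≈ -0.26533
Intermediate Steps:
(2096 + 7284)/(-50109 + d) = (2096 + 7284)/(-50109 + 14757) = 9380/(-35352) = 9380*(-1/35352) = -2345/8838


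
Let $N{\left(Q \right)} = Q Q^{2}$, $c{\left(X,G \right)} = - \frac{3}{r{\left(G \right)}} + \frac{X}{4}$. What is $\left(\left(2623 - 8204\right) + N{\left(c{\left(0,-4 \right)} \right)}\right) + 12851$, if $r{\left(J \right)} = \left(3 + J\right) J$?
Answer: $\frac{465253}{64} \approx 7269.6$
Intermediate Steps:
$r{\left(J \right)} = J \left(3 + J\right)$
$c{\left(X,G \right)} = \frac{X}{4} - \frac{3}{G \left(3 + G\right)}$ ($c{\left(X,G \right)} = - \frac{3}{G \left(3 + G\right)} + \frac{X}{4} = \frac{X}{4} - \frac{3}{G \left(3 + G\right)}$)
$N{\left(Q \right)} = Q^{3}$
$\left(\left(2623 - 8204\right) + N{\left(c{\left(0,-4 \right)} \right)}\right) + 12851 = \left(\left(2623 - 8204\right) + \left(\frac{-12 - 0 \left(3 - 4\right)}{4 \left(-4\right) \left(3 - 4\right)}\right)^{3}\right) + 12851 = \left(-5581 + \left(\frac{1}{4} \left(- \frac{1}{4}\right) \frac{1}{-1} \left(-12 - 0 \left(-1\right)\right)\right)^{3}\right) + 12851 = \left(-5581 + \left(\frac{1}{4} \left(- \frac{1}{4}\right) \left(-1\right) \left(-12 + 0\right)\right)^{3}\right) + 12851 = \left(-5581 + \left(\frac{1}{4} \left(- \frac{1}{4}\right) \left(-1\right) \left(-12\right)\right)^{3}\right) + 12851 = \left(-5581 + \left(- \frac{3}{4}\right)^{3}\right) + 12851 = \left(-5581 - \frac{27}{64}\right) + 12851 = - \frac{357211}{64} + 12851 = \frac{465253}{64}$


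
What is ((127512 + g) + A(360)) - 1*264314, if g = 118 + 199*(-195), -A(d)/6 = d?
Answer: -177649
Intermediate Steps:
A(d) = -6*d
g = -38687 (g = 118 - 38805 = -38687)
((127512 + g) + A(360)) - 1*264314 = ((127512 - 38687) - 6*360) - 1*264314 = (88825 - 2160) - 264314 = 86665 - 264314 = -177649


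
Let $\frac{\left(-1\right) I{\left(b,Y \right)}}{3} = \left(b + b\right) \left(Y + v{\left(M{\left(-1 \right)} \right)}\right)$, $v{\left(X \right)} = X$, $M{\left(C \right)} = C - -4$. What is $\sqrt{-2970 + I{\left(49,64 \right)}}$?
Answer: $2 i \sqrt{5667} \approx 150.56 i$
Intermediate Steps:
$M{\left(C \right)} = 4 + C$ ($M{\left(C \right)} = C + 4 = 4 + C$)
$I{\left(b,Y \right)} = - 6 b \left(3 + Y\right)$ ($I{\left(b,Y \right)} = - 3 \left(b + b\right) \left(Y + \left(4 - 1\right)\right) = - 3 \cdot 2 b \left(Y + 3\right) = - 3 \cdot 2 b \left(3 + Y\right) = - 6 b \left(3 + Y\right)$)
$\sqrt{-2970 + I{\left(49,64 \right)}} = \sqrt{-2970 - 294 \left(3 + 64\right)} = \sqrt{-2970 - 294 \cdot 67} = \sqrt{-2970 - 19698} = \sqrt{-22668} = 2 i \sqrt{5667}$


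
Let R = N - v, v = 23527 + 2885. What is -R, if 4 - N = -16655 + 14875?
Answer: 24628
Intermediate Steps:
v = 26412
N = 1784 (N = 4 - (-16655 + 14875) = 4 - 1*(-1780) = 4 + 1780 = 1784)
R = -24628 (R = 1784 - 1*26412 = 1784 - 26412 = -24628)
-R = -1*(-24628) = 24628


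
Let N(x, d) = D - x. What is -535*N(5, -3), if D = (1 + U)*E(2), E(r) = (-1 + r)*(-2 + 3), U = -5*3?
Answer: 10165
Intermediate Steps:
U = -15
E(r) = -1 + r (E(r) = (-1 + r)*1 = -1 + r)
D = -14 (D = (1 - 15)*(-1 + 2) = -14*1 = -14)
N(x, d) = -14 - x
-535*N(5, -3) = -535*(-14 - 1*5) = -535*(-14 - 5) = -535*(-19) = 10165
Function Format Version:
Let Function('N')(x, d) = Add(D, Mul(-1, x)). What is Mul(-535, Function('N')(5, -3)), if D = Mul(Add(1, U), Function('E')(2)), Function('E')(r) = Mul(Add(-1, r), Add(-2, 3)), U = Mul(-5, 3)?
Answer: 10165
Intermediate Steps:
U = -15
Function('E')(r) = Add(-1, r) (Function('E')(r) = Mul(Add(-1, r), 1) = Add(-1, r))
D = -14 (D = Mul(Add(1, -15), Add(-1, 2)) = Mul(-14, 1) = -14)
Function('N')(x, d) = Add(-14, Mul(-1, x))
Mul(-535, Function('N')(5, -3)) = Mul(-535, Add(-14, Mul(-1, 5))) = Mul(-535, Add(-14, -5)) = Mul(-535, -19) = 10165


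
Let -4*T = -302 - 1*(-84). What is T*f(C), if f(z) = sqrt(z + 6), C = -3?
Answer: 109*sqrt(3)/2 ≈ 94.397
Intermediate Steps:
f(z) = sqrt(6 + z)
T = 109/2 (T = -(-302 - 1*(-84))/4 = -(-302 + 84)/4 = -1/4*(-218) = 109/2 ≈ 54.500)
T*f(C) = 109*sqrt(6 - 3)/2 = 109*sqrt(3)/2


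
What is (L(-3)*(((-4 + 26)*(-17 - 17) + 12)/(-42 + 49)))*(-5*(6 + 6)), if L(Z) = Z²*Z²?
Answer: 3576960/7 ≈ 5.1099e+5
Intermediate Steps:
L(Z) = Z⁴
(L(-3)*(((-4 + 26)*(-17 - 17) + 12)/(-42 + 49)))*(-5*(6 + 6)) = ((-3)⁴*(((-4 + 26)*(-17 - 17) + 12)/(-42 + 49)))*(-5*(6 + 6)) = (81*((22*(-34) + 12)/7))*(-5*12) = (81*((-748 + 12)*(⅐)))*(-60) = (81*(-736*⅐))*(-60) = (81*(-736/7))*(-60) = -59616/7*(-60) = 3576960/7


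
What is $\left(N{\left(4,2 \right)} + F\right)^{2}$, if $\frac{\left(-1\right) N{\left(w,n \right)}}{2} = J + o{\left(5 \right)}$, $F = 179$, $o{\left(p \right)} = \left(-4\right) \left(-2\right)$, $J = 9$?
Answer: $21025$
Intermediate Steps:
$o{\left(p \right)} = 8$
$N{\left(w,n \right)} = -34$ ($N{\left(w,n \right)} = - 2 \left(9 + 8\right) = \left(-2\right) 17 = -34$)
$\left(N{\left(4,2 \right)} + F\right)^{2} = \left(-34 + 179\right)^{2} = 145^{2} = 21025$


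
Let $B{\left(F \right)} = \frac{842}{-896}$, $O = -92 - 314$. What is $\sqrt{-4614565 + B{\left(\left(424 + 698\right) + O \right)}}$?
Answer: $\frac{i \sqrt{14471278787}}{56} \approx 2148.2 i$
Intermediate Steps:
$O = -406$
$B{\left(F \right)} = - \frac{421}{448}$ ($B{\left(F \right)} = 842 \left(- \frac{1}{896}\right) = - \frac{421}{448}$)
$\sqrt{-4614565 + B{\left(\left(424 + 698\right) + O \right)}} = \sqrt{-4614565 - \frac{421}{448}} = \sqrt{- \frac{2067325541}{448}} = \frac{i \sqrt{14471278787}}{56}$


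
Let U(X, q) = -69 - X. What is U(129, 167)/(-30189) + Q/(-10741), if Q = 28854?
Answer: -289648896/108086683 ≈ -2.6798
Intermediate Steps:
U(129, 167)/(-30189) + Q/(-10741) = (-69 - 1*129)/(-30189) + 28854/(-10741) = (-69 - 129)*(-1/30189) + 28854*(-1/10741) = -198*(-1/30189) - 28854/10741 = 66/10063 - 28854/10741 = -289648896/108086683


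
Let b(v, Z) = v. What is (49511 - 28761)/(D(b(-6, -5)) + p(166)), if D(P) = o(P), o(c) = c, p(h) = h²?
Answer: 415/551 ≈ 0.75318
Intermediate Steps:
D(P) = P
(49511 - 28761)/(D(b(-6, -5)) + p(166)) = (49511 - 28761)/(-6 + 166²) = 20750/(-6 + 27556) = 20750/27550 = 20750*(1/27550) = 415/551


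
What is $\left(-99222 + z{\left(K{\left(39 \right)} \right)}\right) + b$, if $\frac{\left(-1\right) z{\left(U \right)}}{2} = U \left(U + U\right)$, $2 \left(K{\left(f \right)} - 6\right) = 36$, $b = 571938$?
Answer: $470412$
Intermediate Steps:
$K{\left(f \right)} = 24$ ($K{\left(f \right)} = 6 + \frac{1}{2} \cdot 36 = 6 + 18 = 24$)
$z{\left(U \right)} = - 4 U^{2}$ ($z{\left(U \right)} = - 2 U \left(U + U\right) = - 2 U 2 U = - 2 \cdot 2 U^{2} = - 4 U^{2}$)
$\left(-99222 + z{\left(K{\left(39 \right)} \right)}\right) + b = \left(-99222 - 4 \cdot 24^{2}\right) + 571938 = \left(-99222 - 2304\right) + 571938 = -101526 + 571938 = 470412$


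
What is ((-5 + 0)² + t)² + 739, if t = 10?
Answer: 1964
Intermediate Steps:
((-5 + 0)² + t)² + 739 = ((-5 + 0)² + 10)² + 739 = ((-5)² + 10)² + 739 = (25 + 10)² + 739 = 35² + 739 = 1225 + 739 = 1964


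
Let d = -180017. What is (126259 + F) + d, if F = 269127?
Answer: 215369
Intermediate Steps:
(126259 + F) + d = (126259 + 269127) - 180017 = 395386 - 180017 = 215369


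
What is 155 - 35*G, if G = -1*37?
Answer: 1450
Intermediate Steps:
G = -37
155 - 35*G = 155 - 35*(-37) = 155 + 1295 = 1450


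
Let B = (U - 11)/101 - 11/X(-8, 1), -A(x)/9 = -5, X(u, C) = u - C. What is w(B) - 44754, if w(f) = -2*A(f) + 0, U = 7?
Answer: -44844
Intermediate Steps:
A(x) = 45 (A(x) = -9*(-5) = 45)
B = 1075/909 (B = (7 - 11)/101 - 11/(-8 - 1*1) = -4*1/101 - 11/(-8 - 1) = -4/101 - 11/(-9) = -4/101 - 11*(-1/9) = -4/101 + 11/9 = 1075/909 ≈ 1.1826)
w(f) = -90 (w(f) = -2*45 + 0 = -90 + 0 = -90)
w(B) - 44754 = -90 - 44754 = -44844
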